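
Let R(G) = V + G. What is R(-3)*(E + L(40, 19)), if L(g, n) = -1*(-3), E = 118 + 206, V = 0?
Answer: -981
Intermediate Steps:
E = 324
L(g, n) = 3
R(G) = G (R(G) = 0 + G = G)
R(-3)*(E + L(40, 19)) = -3*(324 + 3) = -3*327 = -981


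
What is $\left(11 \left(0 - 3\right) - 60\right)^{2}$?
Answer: $8649$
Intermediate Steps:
$\left(11 \left(0 - 3\right) - 60\right)^{2} = \left(11 \left(-3\right) - 60\right)^{2} = \left(-33 - 60\right)^{2} = \left(-93\right)^{2} = 8649$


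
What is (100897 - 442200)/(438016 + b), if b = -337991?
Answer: -341303/100025 ≈ -3.4122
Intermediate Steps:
(100897 - 442200)/(438016 + b) = (100897 - 442200)/(438016 - 337991) = -341303/100025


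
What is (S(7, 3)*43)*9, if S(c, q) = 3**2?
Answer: 3483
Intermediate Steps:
S(c, q) = 9
(S(7, 3)*43)*9 = (9*43)*9 = 387*9 = 3483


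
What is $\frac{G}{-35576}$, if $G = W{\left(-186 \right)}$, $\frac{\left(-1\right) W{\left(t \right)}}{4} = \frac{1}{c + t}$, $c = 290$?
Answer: $\frac{1}{924976} \approx 1.0811 \cdot 10^{-6}$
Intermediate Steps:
$W{\left(t \right)} = - \frac{4}{290 + t}$
$G = - \frac{1}{26}$ ($G = - \frac{4}{290 - 186} = - \frac{4}{104} = \left(-4\right) \frac{1}{104} = - \frac{1}{26} \approx -0.038462$)
$\frac{G}{-35576} = - \frac{1}{26 \left(-35576\right)} = \left(- \frac{1}{26}\right) \left(- \frac{1}{35576}\right) = \frac{1}{924976}$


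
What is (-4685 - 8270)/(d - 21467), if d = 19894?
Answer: 12955/1573 ≈ 8.2359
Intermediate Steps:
(-4685 - 8270)/(d - 21467) = (-4685 - 8270)/(19894 - 21467) = -12955/(-1573) = -12955*(-1/1573) = 12955/1573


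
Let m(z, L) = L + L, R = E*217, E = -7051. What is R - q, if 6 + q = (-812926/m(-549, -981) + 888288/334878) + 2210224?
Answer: -204812983852112/54752553 ≈ -3.7407e+6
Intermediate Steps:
R = -1530067 (R = -7051*217 = -1530067)
m(z, L) = 2*L
q = 121037909341061/54752553 (q = -6 + ((-812926/(2*(-981)) + 888288/334878) + 2210224) = -6 + ((-812926/(-1962) + 888288*(1/334878)) + 2210224) = -6 + ((-812926*(-1/1962) + 148048/55813) + 2210224) = -6 + ((406463/981 + 148048/55813) + 2210224) = -6 + (22831154507/54752553 + 2210224) = -6 + 121038237856379/54752553 = 121037909341061/54752553 ≈ 2.2106e+6)
R - q = -1530067 - 1*121037909341061/54752553 = -1530067 - 121037909341061/54752553 = -204812983852112/54752553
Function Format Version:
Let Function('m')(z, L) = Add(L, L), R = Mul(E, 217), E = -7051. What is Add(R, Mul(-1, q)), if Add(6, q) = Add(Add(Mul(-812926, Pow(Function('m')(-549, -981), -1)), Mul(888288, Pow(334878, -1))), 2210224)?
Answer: Rational(-204812983852112, 54752553) ≈ -3.7407e+6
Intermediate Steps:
R = -1530067 (R = Mul(-7051, 217) = -1530067)
Function('m')(z, L) = Mul(2, L)
q = Rational(121037909341061, 54752553) (q = Add(-6, Add(Add(Mul(-812926, Pow(Mul(2, -981), -1)), Mul(888288, Pow(334878, -1))), 2210224)) = Add(-6, Add(Add(Mul(-812926, Pow(-1962, -1)), Mul(888288, Rational(1, 334878))), 2210224)) = Add(-6, Add(Add(Mul(-812926, Rational(-1, 1962)), Rational(148048, 55813)), 2210224)) = Add(-6, Add(Add(Rational(406463, 981), Rational(148048, 55813)), 2210224)) = Add(-6, Add(Rational(22831154507, 54752553), 2210224)) = Add(-6, Rational(121038237856379, 54752553)) = Rational(121037909341061, 54752553) ≈ 2.2106e+6)
Add(R, Mul(-1, q)) = Add(-1530067, Mul(-1, Rational(121037909341061, 54752553))) = Add(-1530067, Rational(-121037909341061, 54752553)) = Rational(-204812983852112, 54752553)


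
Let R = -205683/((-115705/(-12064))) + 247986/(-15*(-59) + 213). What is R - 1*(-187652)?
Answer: 1174679879613/7058005 ≈ 1.6643e+5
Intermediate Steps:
R = -149768874647/7058005 (R = -205683/((-115705*(-1/12064))) + 247986/(885 + 213) = -205683/115705/12064 + 247986/1098 = -205683*12064/115705 + 247986*(1/1098) = -2481359712/115705 + 13777/61 = -149768874647/7058005 ≈ -21220.)
R - 1*(-187652) = -149768874647/7058005 - 1*(-187652) = -149768874647/7058005 + 187652 = 1174679879613/7058005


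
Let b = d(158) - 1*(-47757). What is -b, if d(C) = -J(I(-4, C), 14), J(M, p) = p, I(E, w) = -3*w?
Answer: -47743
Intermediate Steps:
d(C) = -14 (d(C) = -1*14 = -14)
b = 47743 (b = -14 - 1*(-47757) = -14 + 47757 = 47743)
-b = -1*47743 = -47743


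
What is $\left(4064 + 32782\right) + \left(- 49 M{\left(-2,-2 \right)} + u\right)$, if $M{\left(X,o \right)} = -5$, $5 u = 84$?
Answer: $\frac{185539}{5} \approx 37108.0$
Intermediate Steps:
$u = \frac{84}{5}$ ($u = \frac{1}{5} \cdot 84 = \frac{84}{5} \approx 16.8$)
$\left(4064 + 32782\right) + \left(- 49 M{\left(-2,-2 \right)} + u\right) = \left(4064 + 32782\right) + \left(\left(-49\right) \left(-5\right) + \frac{84}{5}\right) = 36846 + \left(245 + \frac{84}{5}\right) = 36846 + \frac{1309}{5} = \frac{185539}{5}$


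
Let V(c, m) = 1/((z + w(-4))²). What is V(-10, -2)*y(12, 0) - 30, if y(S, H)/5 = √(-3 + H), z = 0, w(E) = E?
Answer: -30 + 5*I*√3/16 ≈ -30.0 + 0.54127*I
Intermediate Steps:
y(S, H) = 5*√(-3 + H)
V(c, m) = 1/16 (V(c, m) = 1/((0 - 4)²) = 1/((-4)²) = 1/16)
V(-10, -2)*y(12, 0) - 30 = (5*√(-3 + 0))/16 - 30 = (5*√(-3))/16 - 30 = (5*(I*√3))/16 - 30 = (5*I*√3)/16 - 30 = 5*I*√3/16 - 30 = -30 + 5*I*√3/16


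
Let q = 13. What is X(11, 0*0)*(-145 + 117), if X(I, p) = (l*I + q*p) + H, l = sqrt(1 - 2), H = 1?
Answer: -28 - 308*I ≈ -28.0 - 308.0*I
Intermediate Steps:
l = I (l = sqrt(-1) = I ≈ 1.0*I)
X(I, p) = 1 + 13*p + I*I (X(I, p) = (I*I + 13*p) + 1 = (13*p + I*I) + 1 = 1 + 13*p + I*I)
X(11, 0*0)*(-145 + 117) = (1 + 13*(0*0) + I*11)*(-145 + 117) = (1 + 13*0 + 11*I)*(-28) = (1 + 0 + 11*I)*(-28) = (1 + 11*I)*(-28) = -28 - 308*I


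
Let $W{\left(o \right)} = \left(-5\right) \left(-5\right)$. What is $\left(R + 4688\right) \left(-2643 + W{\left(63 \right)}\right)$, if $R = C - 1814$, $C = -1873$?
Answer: $-2620618$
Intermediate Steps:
$W{\left(o \right)} = 25$
$R = -3687$ ($R = -1873 - 1814 = -3687$)
$\left(R + 4688\right) \left(-2643 + W{\left(63 \right)}\right) = \left(-3687 + 4688\right) \left(-2643 + 25\right) = 1001 \left(-2618\right) = -2620618$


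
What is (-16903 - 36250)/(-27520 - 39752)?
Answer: 53153/67272 ≈ 0.79012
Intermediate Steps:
(-16903 - 36250)/(-27520 - 39752) = -53153/(-67272) = -53153*(-1/67272) = 53153/67272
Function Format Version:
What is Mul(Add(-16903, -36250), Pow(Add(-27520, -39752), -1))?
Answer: Rational(53153, 67272) ≈ 0.79012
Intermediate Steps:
Mul(Add(-16903, -36250), Pow(Add(-27520, -39752), -1)) = Mul(-53153, Pow(-67272, -1)) = Mul(-53153, Rational(-1, 67272)) = Rational(53153, 67272)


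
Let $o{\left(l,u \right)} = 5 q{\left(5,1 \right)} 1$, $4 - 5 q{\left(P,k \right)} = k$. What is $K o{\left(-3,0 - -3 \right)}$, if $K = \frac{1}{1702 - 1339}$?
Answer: $\frac{1}{121} \approx 0.0082645$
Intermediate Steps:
$q{\left(P,k \right)} = \frac{4}{5} - \frac{k}{5}$
$o{\left(l,u \right)} = 3$ ($o{\left(l,u \right)} = 5 \left(\frac{4}{5} - \frac{1}{5}\right) 1 = 5 \cdot \frac{3}{5} \cdot 1 = 3 \cdot 1 = 3$)
$K = \frac{1}{363} \approx 0.0027548$
$K o{\left(-3,0 - -3 \right)} = \frac{1}{363} \cdot 3 = \frac{1}{121}$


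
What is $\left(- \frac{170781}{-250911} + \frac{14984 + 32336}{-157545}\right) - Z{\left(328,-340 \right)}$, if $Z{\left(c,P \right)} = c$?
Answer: $- \frac{95931356461}{292813137} \approx -327.62$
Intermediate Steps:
$\left(- \frac{170781}{-250911} + \frac{14984 + 32336}{-157545}\right) - Z{\left(328,-340 \right)} = \left(- \frac{170781}{-250911} + \frac{14984 + 32336}{-157545}\right) - 328 = \left(\left(-170781\right) \left(- \frac{1}{250911}\right) + 47320 \left(- \frac{1}{157545}\right)\right) - 328 = \left(\frac{56927}{83637} - \frac{9464}{31509}\right) - 328 = \frac{111352475}{292813137} - 328 = - \frac{95931356461}{292813137}$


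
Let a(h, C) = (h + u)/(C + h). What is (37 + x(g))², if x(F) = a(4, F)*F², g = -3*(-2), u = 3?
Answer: 96721/25 ≈ 3868.8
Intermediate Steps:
g = 6
a(h, C) = (3 + h)/(C + h) (a(h, C) = (h + 3)/(C + h) = (3 + h)/(C + h))
x(F) = 7*F²/(4 + F) (x(F) = ((3 + 4)/(F + 4))*F² = (7/(4 + F))*F² = 7*F²/(4 + F))
(37 + x(g))² = (37 + 7*6²/(4 + 6))² = (37 + 7*36/10)² = (37 + 7*36*(⅒))² = (37 + 126/5)² = (311/5)² = 96721/25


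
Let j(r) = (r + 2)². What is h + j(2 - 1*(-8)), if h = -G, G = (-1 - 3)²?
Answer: 128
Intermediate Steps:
G = 16 (G = (-4)² = 16)
j(r) = (2 + r)²
h = -16 (h = -1*16 = -16)
h + j(2 - 1*(-8)) = -16 + (2 + (2 - 1*(-8)))² = -16 + (2 + (2 + 8))² = -16 + (2 + 10)² = -16 + 12² = -16 + 144 = 128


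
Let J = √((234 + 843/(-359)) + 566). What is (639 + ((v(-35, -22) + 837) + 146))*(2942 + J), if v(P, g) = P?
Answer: 4668954 + 1587*√102802163/359 ≈ 4.7138e+6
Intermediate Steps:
J = √102802163/359 (J = √((234 + 843*(-1/359)) + 566) = √((234 - 843/359) + 566) = √(83163/359 + 566) = √(286357/359) = √102802163/359 ≈ 28.243)
(639 + ((v(-35, -22) + 837) + 146))*(2942 + J) = (639 + ((-35 + 837) + 146))*(2942 + √102802163/359) = (639 + (802 + 146))*(2942 + √102802163/359) = (639 + 948)*(2942 + √102802163/359) = 1587*(2942 + √102802163/359) = 4668954 + 1587*√102802163/359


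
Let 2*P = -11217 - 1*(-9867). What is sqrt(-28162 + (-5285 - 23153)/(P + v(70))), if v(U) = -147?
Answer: I*sqrt(4751309193)/411 ≈ 167.71*I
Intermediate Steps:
P = -675 (P = (-11217 - 1*(-9867))/2 = (-11217 + 9867)/2 = (1/2)*(-1350) = -675)
sqrt(-28162 + (-5285 - 23153)/(P + v(70))) = sqrt(-28162 + (-5285 - 23153)/(-675 - 147)) = sqrt(-28162 - 28438/(-822)) = sqrt(-28162 - 28438*(-1/822)) = sqrt(-28162 + 14219/411) = sqrt(-11560363/411) = I*sqrt(4751309193)/411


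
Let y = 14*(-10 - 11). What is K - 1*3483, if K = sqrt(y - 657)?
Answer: -3483 + I*sqrt(951) ≈ -3483.0 + 30.838*I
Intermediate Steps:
y = -294 (y = 14*(-21) = -294)
K = I*sqrt(951) (K = sqrt(-294 - 657) = sqrt(-951) = I*sqrt(951) ≈ 30.838*I)
K - 1*3483 = I*sqrt(951) - 1*3483 = I*sqrt(951) - 3483 = -3483 + I*sqrt(951)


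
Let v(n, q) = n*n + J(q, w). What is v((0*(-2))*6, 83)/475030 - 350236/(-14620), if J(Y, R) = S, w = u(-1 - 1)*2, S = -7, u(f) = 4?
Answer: 8318625237/347246930 ≈ 23.956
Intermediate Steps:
w = 8 (w = 4*2 = 8)
J(Y, R) = -7
v(n, q) = -7 + n² (v(n, q) = n*n - 7 = n² - 7 = -7 + n²)
v((0*(-2))*6, 83)/475030 - 350236/(-14620) = (-7 + ((0*(-2))*6)²)/475030 - 350236/(-14620) = (-7 + (0*6)²)*(1/475030) - 350236*(-1/14620) = (-7 + 0²)*(1/475030) + 87559/3655 = (-7 + 0)*(1/475030) + 87559/3655 = -7*1/475030 + 87559/3655 = -7/475030 + 87559/3655 = 8318625237/347246930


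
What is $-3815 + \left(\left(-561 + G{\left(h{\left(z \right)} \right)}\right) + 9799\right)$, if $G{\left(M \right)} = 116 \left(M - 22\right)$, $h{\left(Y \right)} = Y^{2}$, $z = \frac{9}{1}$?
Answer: $12267$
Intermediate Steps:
$z = 9$ ($z = 9 \cdot 1 = 9$)
$G{\left(M \right)} = -2552 + 116 M$ ($G{\left(M \right)} = 116 \left(-22 + M\right) = -2552 + 116 M$)
$-3815 + \left(\left(-561 + G{\left(h{\left(z \right)} \right)}\right) + 9799\right) = -3815 + \left(\left(-561 - \left(2552 - 116 \cdot 9^{2}\right)\right) + 9799\right) = -3815 + \left(\left(-561 + \left(-2552 + 116 \cdot 81\right)\right) + 9799\right) = -3815 + \left(\left(-561 + \left(-2552 + 9396\right)\right) + 9799\right) = -3815 + \left(\left(-561 + 6844\right) + 9799\right) = -3815 + \left(6283 + 9799\right) = -3815 + 16082 = 12267$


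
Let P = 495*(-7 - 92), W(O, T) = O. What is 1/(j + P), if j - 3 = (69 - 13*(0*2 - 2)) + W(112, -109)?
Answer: -1/48795 ≈ -2.0494e-5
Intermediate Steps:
P = -49005 (P = 495*(-99) = -49005)
j = 210 (j = 3 + ((69 - 13*(0*2 - 2)) + 112) = 3 + ((69 - 13*(0 - 2)) + 112) = 3 + ((69 - 13*(-2)) + 112) = 3 + ((69 + 26) + 112) = 3 + (95 + 112) = 3 + 207 = 210)
1/(j + P) = 1/(210 - 49005) = 1/(-48795) = -1/48795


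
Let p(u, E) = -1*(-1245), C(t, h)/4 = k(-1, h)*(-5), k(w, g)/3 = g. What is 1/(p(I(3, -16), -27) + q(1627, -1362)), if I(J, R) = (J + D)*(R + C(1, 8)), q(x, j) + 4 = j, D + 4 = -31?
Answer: -1/121 ≈ -0.0082645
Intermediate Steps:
D = -35 (D = -4 - 31 = -35)
q(x, j) = -4 + j
k(w, g) = 3*g
C(t, h) = -60*h (C(t, h) = 4*((3*h)*(-5)) = 4*(-15*h) = -60*h)
I(J, R) = (-480 + R)*(-35 + J) (I(J, R) = (J - 35)*(R - 60*8) = (-35 + J)*(R - 480) = (-35 + J)*(-480 + R) = (-480 + R)*(-35 + J))
p(u, E) = 1245
1/(p(I(3, -16), -27) + q(1627, -1362)) = 1/(1245 + (-4 - 1362)) = 1/(1245 - 1366) = 1/(-121) = -1/121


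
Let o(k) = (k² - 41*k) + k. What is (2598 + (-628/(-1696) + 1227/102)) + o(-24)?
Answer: 29887249/7208 ≈ 4146.4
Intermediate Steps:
o(k) = k² - 40*k
(2598 + (-628/(-1696) + 1227/102)) + o(-24) = (2598 + (-628/(-1696) + 1227/102)) - 24*(-40 - 24) = (2598 + (-628*(-1/1696) + 1227*(1/102))) - 24*(-64) = (2598 + (157/424 + 409/34)) + 1536 = (2598 + 89377/7208) + 1536 = 18815761/7208 + 1536 = 29887249/7208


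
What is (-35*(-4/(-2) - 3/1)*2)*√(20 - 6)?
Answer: 70*√14 ≈ 261.92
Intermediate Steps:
(-35*(-4/(-2) - 3/1)*2)*√(20 - 6) = (-35*(-4*(-½) - 3*1)*2)*√14 = (-35*(2 - 3)*2)*√14 = (-(-35)*2)*√14 = (-35*(-2))*√14 = 70*√14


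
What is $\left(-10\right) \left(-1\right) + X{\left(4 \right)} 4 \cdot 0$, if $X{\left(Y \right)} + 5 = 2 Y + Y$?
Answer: $10$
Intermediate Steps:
$X{\left(Y \right)} = -5 + 3 Y$ ($X{\left(Y \right)} = -5 + \left(2 Y + Y\right) = -5 + 3 Y$)
$\left(-10\right) \left(-1\right) + X{\left(4 \right)} 4 \cdot 0 = \left(-10\right) \left(-1\right) + \left(-5 + 3 \cdot 4\right) 4 \cdot 0 = 10 + \left(-5 + 12\right) 4 \cdot 0 = 10 + 7 \cdot 4 \cdot 0 = 10 + 28 \cdot 0 = 10 + 0 = 10$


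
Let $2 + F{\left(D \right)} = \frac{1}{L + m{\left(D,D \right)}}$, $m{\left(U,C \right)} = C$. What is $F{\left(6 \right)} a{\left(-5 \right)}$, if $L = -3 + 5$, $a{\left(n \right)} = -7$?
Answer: $\frac{105}{8} \approx 13.125$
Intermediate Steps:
$L = 2$
$F{\left(D \right)} = -2 + \frac{1}{2 + D}$
$F{\left(6 \right)} a{\left(-5 \right)} = \frac{-3 - 12}{2 + 6} \left(-7\right) = \frac{-3 - 12}{8} \left(-7\right) = \frac{1}{8} \left(-15\right) \left(-7\right) = \left(- \frac{15}{8}\right) \left(-7\right) = \frac{105}{8}$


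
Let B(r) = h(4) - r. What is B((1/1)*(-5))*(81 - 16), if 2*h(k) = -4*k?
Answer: -195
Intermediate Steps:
h(k) = -2*k (h(k) = (-4*k)/2 = -2*k)
B(r) = -8 - r (B(r) = -2*4 - r = -8 - r)
B((1/1)*(-5))*(81 - 16) = (-8 - 1/1*(-5))*(81 - 16) = (-8 - 1*1*(-5))*65 = (-8 - (-5))*65 = (-8 - 1*(-5))*65 = (-8 + 5)*65 = -3*65 = -195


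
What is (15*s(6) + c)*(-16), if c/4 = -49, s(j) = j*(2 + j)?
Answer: -8384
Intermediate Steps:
c = -196 (c = 4*(-49) = -196)
(15*s(6) + c)*(-16) = (15*(6*(2 + 6)) - 196)*(-16) = (15*(6*8) - 196)*(-16) = (15*48 - 196)*(-16) = (720 - 196)*(-16) = 524*(-16) = -8384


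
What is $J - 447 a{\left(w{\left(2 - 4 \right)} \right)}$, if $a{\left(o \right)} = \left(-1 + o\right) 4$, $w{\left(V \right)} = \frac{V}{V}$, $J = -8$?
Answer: $-8$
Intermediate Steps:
$w{\left(V \right)} = 1$
$a{\left(o \right)} = -4 + 4 o$
$J - 447 a{\left(w{\left(2 - 4 \right)} \right)} = -8 - 447 \left(-4 + 4 \cdot 1\right) = -8 - 447 \left(-4 + 4\right) = -8 - 0 = -8 + 0 = -8$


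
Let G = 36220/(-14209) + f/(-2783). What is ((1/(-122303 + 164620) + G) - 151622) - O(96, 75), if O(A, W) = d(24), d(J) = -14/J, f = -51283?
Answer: -276754837171503121/1825492920108 ≈ -1.5161e+5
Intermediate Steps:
O(A, W) = -7/12 (O(A, W) = -14/24 = -14*1/24 = -7/12)
G = 627879887/39543647 (G = 36220/(-14209) - 51283/(-2783) = 36220*(-1/14209) - 51283*(-1/2783) = -36220/14209 + 51283/2783 = 627879887/39543647 ≈ 15.878)
((1/(-122303 + 164620) + G) - 151622) - O(96, 75) = ((1/(-122303 + 164620) + 627879887/39543647) - 151622) - 1*(-7/12) = ((1/42317 + 627879887/39543647) - 151622) + 7/12 = (2415457520166/152124410009 - 151622) + 7/12 = -23062991836864432/152124410009 + 7/12 = -276754837171503121/1825492920108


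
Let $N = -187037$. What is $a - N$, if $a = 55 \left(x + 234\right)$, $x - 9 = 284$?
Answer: $216022$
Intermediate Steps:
$x = 293$ ($x = 9 + 284 = 293$)
$a = 28985$ ($a = 55 \left(293 + 234\right) = 55 \cdot 527 = 28985$)
$a - N = 28985 - -187037 = 28985 + 187037 = 216022$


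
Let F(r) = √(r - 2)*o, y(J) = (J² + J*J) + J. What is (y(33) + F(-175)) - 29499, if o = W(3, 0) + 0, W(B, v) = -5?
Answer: -27288 - 5*I*√177 ≈ -27288.0 - 66.521*I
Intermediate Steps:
y(J) = J + 2*J² (y(J) = (J² + J²) + J = 2*J² + J = J + 2*J²)
o = -5 (o = -5 + 0 = -5)
F(r) = -5*√(-2 + r) (F(r) = √(r - 2)*(-5) = √(-2 + r)*(-5) = -5*√(-2 + r))
(y(33) + F(-175)) - 29499 = (33*(1 + 2*33) - 5*√(-2 - 175)) - 29499 = (33*(1 + 66) - 5*I*√177) - 29499 = (33*67 - 5*I*√177) - 29499 = (2211 - 5*I*√177) - 29499 = -27288 - 5*I*√177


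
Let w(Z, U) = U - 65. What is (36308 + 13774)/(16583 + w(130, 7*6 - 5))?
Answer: 50082/16555 ≈ 3.0252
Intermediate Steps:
w(Z, U) = -65 + U
(36308 + 13774)/(16583 + w(130, 7*6 - 5)) = (36308 + 13774)/(16583 + (-65 + (7*6 - 5))) = 50082/(16583 + (-65 + (42 - 5))) = 50082/(16583 + (-65 + 37)) = 50082/(16583 - 28) = 50082/16555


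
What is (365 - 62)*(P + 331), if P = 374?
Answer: 213615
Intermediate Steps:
(365 - 62)*(P + 331) = (365 - 62)*(374 + 331) = 303*705 = 213615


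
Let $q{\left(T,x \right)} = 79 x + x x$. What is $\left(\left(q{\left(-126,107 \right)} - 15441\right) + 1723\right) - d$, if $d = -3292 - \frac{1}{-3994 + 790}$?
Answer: $\frac{30361103}{3204} \approx 9476.0$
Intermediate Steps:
$q{\left(T,x \right)} = x^{2} + 79 x$ ($q{\left(T,x \right)} = 79 x + x^{2} = x^{2} + 79 x$)
$d = - \frac{10547567}{3204}$ ($d = -3292 - \frac{1}{-3204} = -3292 - - \frac{1}{3204} = -3292 + \frac{1}{3204} = - \frac{10547567}{3204} \approx -3292.0$)
$\left(\left(q{\left(-126,107 \right)} - 15441\right) + 1723\right) - d = \left(\left(107 \left(79 + 107\right) - 15441\right) + 1723\right) - - \frac{10547567}{3204} = \left(\left(107 \cdot 186 - 15441\right) + 1723\right) + \frac{10547567}{3204} = \left(\left(19902 - 15441\right) + 1723\right) + \frac{10547567}{3204} = \left(4461 + 1723\right) + \frac{10547567}{3204} = 6184 + \frac{10547567}{3204} = \frac{30361103}{3204}$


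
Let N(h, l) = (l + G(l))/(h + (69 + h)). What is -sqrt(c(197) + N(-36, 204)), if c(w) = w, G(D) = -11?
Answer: -sqrt(1194)/3 ≈ -11.518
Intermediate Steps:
N(h, l) = (-11 + l)/(69 + 2*h) (N(h, l) = (l - 11)/(h + (69 + h)) = (-11 + l)/(69 + 2*h))
-sqrt(c(197) + N(-36, 204)) = -sqrt(197 + (-11 + 204)/(69 + 2*(-36))) = -sqrt(197 + 193/(69 - 72)) = -sqrt(197 + 193/(-3)) = -sqrt(197 - 1/3*193) = -sqrt(197 - 193/3) = -sqrt(398/3) = -sqrt(1194)/3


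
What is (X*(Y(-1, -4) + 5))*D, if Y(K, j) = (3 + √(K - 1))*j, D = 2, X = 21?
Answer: -294 - 168*I*√2 ≈ -294.0 - 237.59*I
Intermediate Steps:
Y(K, j) = j*(3 + √(-1 + K)) (Y(K, j) = (3 + √(-1 + K))*j = j*(3 + √(-1 + K)))
(X*(Y(-1, -4) + 5))*D = (21*(-4*(3 + √(-1 - 1)) + 5))*2 = (21*(-4*(3 + √(-2)) + 5))*2 = (21*(-4*(3 + I*√2) + 5))*2 = (21*((-12 - 4*I*√2) + 5))*2 = (21*(-7 - 4*I*√2))*2 = (-147 - 84*I*√2)*2 = -294 - 168*I*√2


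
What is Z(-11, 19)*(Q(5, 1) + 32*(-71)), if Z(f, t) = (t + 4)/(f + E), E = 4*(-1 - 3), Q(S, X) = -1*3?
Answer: 52325/27 ≈ 1938.0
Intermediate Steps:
Q(S, X) = -3
E = -16 (E = 4*(-4) = -16)
Z(f, t) = (4 + t)/(-16 + f) (Z(f, t) = (t + 4)/(f - 16) = (4 + t)/(-16 + f))
Z(-11, 19)*(Q(5, 1) + 32*(-71)) = ((4 + 19)/(-16 - 11))*(-3 + 32*(-71)) = (23/(-27))*(-3 - 2272) = -1/27*23*(-2275) = -23/27*(-2275) = 52325/27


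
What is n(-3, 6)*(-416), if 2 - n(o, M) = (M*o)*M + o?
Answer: -47008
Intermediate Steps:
n(o, M) = 2 - o - o*M² (n(o, M) = 2 - ((M*o)*M + o) = 2 - (o*M² + o) = 2 - (o + o*M²) = 2 + (-o - o*M²) = 2 - o - o*M²)
n(-3, 6)*(-416) = (2 - 1*(-3) - 1*(-3)*6²)*(-416) = (2 + 3 - 1*(-3)*36)*(-416) = (2 + 3 + 108)*(-416) = 113*(-416) = -47008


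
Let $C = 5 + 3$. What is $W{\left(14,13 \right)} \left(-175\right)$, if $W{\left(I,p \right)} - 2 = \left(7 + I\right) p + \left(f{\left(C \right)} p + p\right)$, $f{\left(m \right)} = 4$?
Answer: $-59500$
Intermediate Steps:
$C = 8$
$W{\left(I,p \right)} = 2 + 5 p + p \left(7 + I\right)$ ($W{\left(I,p \right)} = 2 + \left(\left(7 + I\right) p + \left(4 p + p\right)\right) = 2 + \left(p \left(7 + I\right) + 5 p\right) = 2 + \left(5 p + p \left(7 + I\right)\right) = 2 + 5 p + p \left(7 + I\right)$)
$W{\left(14,13 \right)} \left(-175\right) = \left(2 + 12 \cdot 13 + 14 \cdot 13\right) \left(-175\right) = \left(2 + 156 + 182\right) \left(-175\right) = 340 \left(-175\right) = -59500$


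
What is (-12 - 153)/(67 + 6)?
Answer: -165/73 ≈ -2.2603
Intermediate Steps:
(-12 - 153)/(67 + 6) = -165/73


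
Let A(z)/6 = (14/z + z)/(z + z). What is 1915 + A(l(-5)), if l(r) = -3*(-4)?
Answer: 46039/24 ≈ 1918.3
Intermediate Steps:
l(r) = 12
A(z) = 3*(z + 14/z)/z (A(z) = 6*((14/z + z)/(z + z)) = 6*((z + 14/z)/((2*z))) = 6*((z + 14/z)*(1/(2*z))) = 6*((z + 14/z)/(2*z)) = 3*(z + 14/z)/z)
1915 + A(l(-5)) = 1915 + (3 + 42/12²) = 1915 + (3 + 42*(1/144)) = 1915 + (3 + 7/24) = 1915 + 79/24 = 46039/24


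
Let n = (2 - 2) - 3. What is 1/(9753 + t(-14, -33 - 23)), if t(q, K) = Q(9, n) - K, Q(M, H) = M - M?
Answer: 1/9809 ≈ 0.00010195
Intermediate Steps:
n = -3 (n = 0 - 3 = -3)
Q(M, H) = 0
t(q, K) = -K (t(q, K) = 0 - K = -K)
1/(9753 + t(-14, -33 - 23)) = 1/(9753 - (-33 - 23)) = 1/(9753 - 1*(-56)) = 1/(9753 + 56) = 1/9809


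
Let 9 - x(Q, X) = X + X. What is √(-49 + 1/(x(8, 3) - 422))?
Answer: 2*I*√2150727/419 ≈ 7.0002*I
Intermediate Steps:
x(Q, X) = 9 - 2*X (x(Q, X) = 9 - (X + X) = 9 - 2*X)
√(-49 + 1/(x(8, 3) - 422)) = √(-49 + 1/((9 - 2*3) - 422)) = √(-49 + 1/((9 - 6) - 422)) = √(-49 + 1/(3 - 422)) = √(-49 + 1/(-419)) = √(-49 - 1/419) = √(-20532/419) = 2*I*√2150727/419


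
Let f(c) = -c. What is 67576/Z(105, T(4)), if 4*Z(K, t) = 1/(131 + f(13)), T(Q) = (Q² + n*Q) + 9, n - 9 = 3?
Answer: 31895872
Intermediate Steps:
n = 12 (n = 9 + 3 = 12)
T(Q) = 9 + Q² + 12*Q (T(Q) = (Q² + 12*Q) + 9 = 9 + Q² + 12*Q)
Z(K, t) = 1/472 (Z(K, t) = 1/(4*(131 - 1*13)) = 1/(4*(131 - 13)) = (¼)/118 = (¼)*(1/118) = 1/472)
67576/Z(105, T(4)) = 67576/(1/472) = 67576*472 = 31895872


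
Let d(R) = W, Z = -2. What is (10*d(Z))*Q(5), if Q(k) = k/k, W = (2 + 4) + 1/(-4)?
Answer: 115/2 ≈ 57.500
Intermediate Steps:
W = 23/4 (W = 6 - ¼ = 23/4 ≈ 5.7500)
d(R) = 23/4
Q(k) = 1
(10*d(Z))*Q(5) = (10*(23/4))*1 = (115/2)*1 = 115/2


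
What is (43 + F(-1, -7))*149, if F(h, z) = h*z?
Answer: 7450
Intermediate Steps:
(43 + F(-1, -7))*149 = (43 - 1*(-7))*149 = (43 + 7)*149 = 50*149 = 7450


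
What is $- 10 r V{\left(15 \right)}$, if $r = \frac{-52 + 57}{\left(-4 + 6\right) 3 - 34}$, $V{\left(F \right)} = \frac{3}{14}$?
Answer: $\frac{75}{196} \approx 0.38265$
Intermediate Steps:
$V{\left(F \right)} = \frac{3}{14}$ ($V{\left(F \right)} = 3 \cdot \frac{1}{14} = \frac{3}{14}$)
$r = - \frac{5}{28}$ ($r = \frac{5}{2 \cdot 3 - 34} = \frac{5}{6 - 34} = \frac{5}{-28} = 5 \left(- \frac{1}{28}\right) = - \frac{5}{28} \approx -0.17857$)
$- 10 r V{\left(15 \right)} = \left(-10\right) \left(- \frac{5}{28}\right) \frac{3}{14} = \frac{25}{14} \cdot \frac{3}{14} = \frac{75}{196}$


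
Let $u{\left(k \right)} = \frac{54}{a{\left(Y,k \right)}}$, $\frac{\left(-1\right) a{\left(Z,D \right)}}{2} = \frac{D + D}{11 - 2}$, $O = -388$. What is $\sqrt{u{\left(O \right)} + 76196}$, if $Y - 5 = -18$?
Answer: $\frac{\sqrt{11470897766}}{388} \approx 276.04$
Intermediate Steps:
$Y = -13$ ($Y = 5 - 18 = -13$)
$a{\left(Z,D \right)} = - \frac{4 D}{9}$ ($a{\left(Z,D \right)} = - 2 \frac{D + D}{11 - 2} = - 2 \frac{2 D}{9} = - \frac{4 D}{9}$)
$u{\left(k \right)} = - \frac{243}{2 k}$ ($u{\left(k \right)} = \frac{54}{\left(- \frac{4}{9}\right) k} = 54 \left(- \frac{9}{4 k}\right) = - \frac{243}{2 k}$)
$\sqrt{u{\left(O \right)} + 76196} = \sqrt{- \frac{243}{2 \left(-388\right)} + 76196} = \sqrt{\left(- \frac{243}{2}\right) \left(- \frac{1}{388}\right) + 76196} = \sqrt{\frac{243}{776} + 76196} = \sqrt{\frac{59128339}{776}} = \frac{\sqrt{11470897766}}{388}$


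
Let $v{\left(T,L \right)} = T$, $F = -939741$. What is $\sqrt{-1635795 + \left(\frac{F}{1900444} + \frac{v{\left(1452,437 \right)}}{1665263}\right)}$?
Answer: $\frac{3 i \sqrt{455095274250214559439835124495}}{1582369538386} \approx 1279.0 i$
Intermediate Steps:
$\sqrt{-1635795 + \left(\frac{F}{1900444} + \frac{v{\left(1452,437 \right)}}{1665263}\right)} = \sqrt{-1635795 + \left(- \frac{939741}{1900444} + \frac{1452}{1665263}\right)} = \sqrt{-1635795 - \frac{1562156472195}{3164739076772}} = \sqrt{- \frac{5176865920244725935}{3164739076772}} = \frac{3 i \sqrt{455095274250214559439835124495}}{1582369538386}$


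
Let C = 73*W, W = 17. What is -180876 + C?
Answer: -179635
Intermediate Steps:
C = 1241 (C = 73*17 = 1241)
-180876 + C = -180876 + 1241 = -179635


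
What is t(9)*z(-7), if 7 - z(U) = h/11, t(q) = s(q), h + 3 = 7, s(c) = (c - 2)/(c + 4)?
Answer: 511/143 ≈ 3.5734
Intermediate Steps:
s(c) = (-2 + c)/(4 + c)
h = 4 (h = -3 + 7 = 4)
t(q) = (-2 + q)/(4 + q)
z(U) = 73/11 (z(U) = 7 - 4/11 = 73/11)
t(9)*z(-7) = ((-2 + 9)/(4 + 9))*(73/11) = (7/13)*(73/11) = 511/143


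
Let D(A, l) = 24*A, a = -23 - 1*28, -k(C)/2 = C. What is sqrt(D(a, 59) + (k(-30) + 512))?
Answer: 2*I*sqrt(163) ≈ 25.534*I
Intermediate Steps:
k(C) = -2*C
a = -51 (a = -23 - 28 = -51)
sqrt(D(a, 59) + (k(-30) + 512)) = sqrt(24*(-51) + (-2*(-30) + 512)) = sqrt(-1224 + (60 + 512)) = sqrt(-1224 + 572) = sqrt(-652) = 2*I*sqrt(163)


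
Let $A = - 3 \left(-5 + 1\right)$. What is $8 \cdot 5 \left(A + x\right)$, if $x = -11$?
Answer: $40$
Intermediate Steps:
$A = 12$ ($A = \left(-3\right) \left(-4\right) = 12$)
$8 \cdot 5 \left(A + x\right) = 8 \cdot 5 \left(12 - 11\right) = 40 \cdot 1 = 40$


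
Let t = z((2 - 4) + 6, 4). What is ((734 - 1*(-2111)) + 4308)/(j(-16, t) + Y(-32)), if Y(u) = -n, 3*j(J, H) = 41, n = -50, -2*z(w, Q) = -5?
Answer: 21459/191 ≈ 112.35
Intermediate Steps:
z(w, Q) = 5/2 (z(w, Q) = -½*(-5) = 5/2)
t = 5/2 ≈ 2.5000
j(J, H) = 41/3 (j(J, H) = (⅓)*41 = 41/3)
Y(u) = 50 (Y(u) = -1*(-50) = 50)
((734 - 1*(-2111)) + 4308)/(j(-16, t) + Y(-32)) = ((734 - 1*(-2111)) + 4308)/(41/3 + 50) = ((734 + 2111) + 4308)/(191/3) = (2845 + 4308)*(3/191) = 7153*(3/191) = 21459/191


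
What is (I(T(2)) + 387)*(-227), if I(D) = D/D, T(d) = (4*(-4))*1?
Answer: -88076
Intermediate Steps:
T(d) = -16 (T(d) = -16*1 = -16)
I(D) = 1
(I(T(2)) + 387)*(-227) = (1 + 387)*(-227) = 388*(-227) = -88076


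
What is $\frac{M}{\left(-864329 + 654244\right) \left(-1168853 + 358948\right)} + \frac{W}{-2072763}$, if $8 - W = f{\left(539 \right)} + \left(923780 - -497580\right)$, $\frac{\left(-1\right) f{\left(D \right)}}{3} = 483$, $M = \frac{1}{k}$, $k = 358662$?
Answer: $\frac{3209293257296157238919}{4684900531848270345150} \approx 0.68503$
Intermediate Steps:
$M = \frac{1}{358662} \approx 2.7881 \cdot 10^{-6}$
$f{\left(D \right)} = -1449$ ($f{\left(D \right)} = \left(-3\right) 483 = -1449$)
$W = -1419903$ ($W = 8 - \left(-1449 + \left(923780 - -497580\right)\right) = 8 - \left(-1449 + \left(923780 + 497580\right)\right) = 8 - \left(-1449 + 1421360\right) = 8 - 1419911 = -1419903$)
$\frac{M}{\left(-864329 + 654244\right) \left(-1168853 + 358948\right)} + \frac{W}{-2072763} = \frac{1}{358662 \left(-864329 + 654244\right) \left(-1168853 + 358948\right)} - \frac{1419903}{-2072763} = \frac{1}{358662 \left(\left(-210085\right) \left(-809905\right)\right)} - - \frac{52589}{76769} = \frac{1}{358662 \cdot 170148891925} + \frac{52589}{76769} = \frac{1}{358662} \cdot \frac{1}{170148891925} + \frac{52589}{76769} = \frac{1}{61025941875604350} + \frac{52589}{76769} = \frac{3209293257296157238919}{4684900531848270345150}$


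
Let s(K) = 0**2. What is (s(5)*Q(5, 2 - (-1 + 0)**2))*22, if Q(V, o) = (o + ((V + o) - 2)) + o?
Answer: 0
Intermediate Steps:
s(K) = 0
Q(V, o) = -2 + V + 3*o (Q(V, o) = (o + (-2 + V + o)) + o = (-2 + V + 2*o) + o = -2 + V + 3*o)
(s(5)*Q(5, 2 - (-1 + 0)**2))*22 = (0*(-2 + 5 + 3*(2 - (-1 + 0)**2)))*22 = (0*(-2 + 5 + 3*(2 - 1*(-1)**2)))*22 = (0*(-2 + 5 + 3*(2 - 1*1)))*22 = (0*(-2 + 5 + 3*(2 - 1)))*22 = (0*(-2 + 5 + 3*1))*22 = (0*(-2 + 5 + 3))*22 = (0*6)*22 = 0*22 = 0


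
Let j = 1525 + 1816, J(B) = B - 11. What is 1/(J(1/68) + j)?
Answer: 68/226441 ≈ 0.00030030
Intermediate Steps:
J(B) = -11 + B
j = 3341
1/(J(1/68) + j) = 1/((-11 + 1/68) + 3341) = 1/(-747/68 + 3341) = 1/(226441/68) = 68/226441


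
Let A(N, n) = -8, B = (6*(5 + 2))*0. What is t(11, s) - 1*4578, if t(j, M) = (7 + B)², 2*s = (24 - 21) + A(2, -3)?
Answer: -4529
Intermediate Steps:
B = 0 (B = (6*7)*0 = 42*0 = 0)
s = -5/2 (s = ((24 - 21) - 8)/2 = (3 - 8)/2 = (½)*(-5) = -5/2 ≈ -2.5000)
t(j, M) = 49 (t(j, M) = (7 + 0)² = 7² = 49)
t(11, s) - 1*4578 = 49 - 1*4578 = 49 - 4578 = -4529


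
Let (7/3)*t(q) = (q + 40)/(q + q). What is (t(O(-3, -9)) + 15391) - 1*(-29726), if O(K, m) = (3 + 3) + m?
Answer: 631601/14 ≈ 45114.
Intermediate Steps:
O(K, m) = 6 + m
t(q) = 3*(40 + q)/(14*q) (t(q) = 3*((q + 40)/(q + q))/7 = 3*((40 + q)/((2*q)))/7 = 3*((40 + q)*(1/(2*q)))/7 = 3*((40 + q)/(2*q))/7 = 3*(40 + q)/(14*q))
(t(O(-3, -9)) + 15391) - 1*(-29726) = (3*(40 + (6 - 9))/(14*(6 - 9)) + 15391) - 1*(-29726) = ((3/14)*(40 - 3)/(-3) + 15391) + 29726 = ((3/14)*(-⅓)*37 + 15391) + 29726 = (-37/14 + 15391) + 29726 = 215437/14 + 29726 = 631601/14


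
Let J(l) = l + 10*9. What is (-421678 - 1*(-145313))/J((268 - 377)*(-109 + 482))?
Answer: 276365/40567 ≈ 6.8126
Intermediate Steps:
J(l) = 90 + l (J(l) = l + 90 = 90 + l)
(-421678 - 1*(-145313))/J((268 - 377)*(-109 + 482)) = (-421678 - 1*(-145313))/(90 + (268 - 377)*(-109 + 482)) = (-421678 + 145313)/(90 - 109*373) = -276365/(90 - 40657) = -276365/(-40567) = -276365*(-1/40567) = 276365/40567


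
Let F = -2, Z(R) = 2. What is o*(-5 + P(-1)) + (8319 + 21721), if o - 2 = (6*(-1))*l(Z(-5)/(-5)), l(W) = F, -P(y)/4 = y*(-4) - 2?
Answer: 29858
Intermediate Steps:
P(y) = 8 + 16*y (P(y) = -4*(y*(-4) - 2) = -4*(-4*y - 2) = -4*(-2 - 4*y) = 8 + 16*y)
l(W) = -2
o = 14 (o = 2 + (6*(-1))*(-2) = 2 - 6*(-2) = 2 + 12 = 14)
o*(-5 + P(-1)) + (8319 + 21721) = 14*(-5 + (8 + 16*(-1))) + (8319 + 21721) = 14*(-5 + (8 - 16)) + 30040 = 14*(-5 - 8) + 30040 = 14*(-13) + 30040 = -182 + 30040 = 29858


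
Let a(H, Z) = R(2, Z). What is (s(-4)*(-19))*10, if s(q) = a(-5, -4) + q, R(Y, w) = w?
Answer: 1520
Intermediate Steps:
a(H, Z) = Z
s(q) = -4 + q
(s(-4)*(-19))*10 = ((-4 - 4)*(-19))*10 = -8*(-19)*10 = 152*10 = 1520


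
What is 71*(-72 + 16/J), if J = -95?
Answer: -486776/95 ≈ -5124.0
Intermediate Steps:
71*(-72 + 16/J) = 71*(-72 + 16/(-95)) = 71*(-72 + 16*(-1/95)) = 71*(-72 - 16/95) = 71*(-6856/95) = -486776/95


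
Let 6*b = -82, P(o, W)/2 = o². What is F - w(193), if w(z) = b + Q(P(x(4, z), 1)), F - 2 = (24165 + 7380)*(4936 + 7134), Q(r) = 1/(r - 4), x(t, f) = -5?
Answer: 52543246859/138 ≈ 3.8075e+8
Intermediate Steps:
P(o, W) = 2*o²
Q(r) = 1/(-4 + r)
b = -41/3 (b = (⅙)*(-82) = -41/3 ≈ -13.667)
F = 380748152 (F = 2 + (24165 + 7380)*(4936 + 7134) = 2 + 31545*12070 = 2 + 380748150 = 380748152)
w(z) = -1883/138 (w(z) = -41/3 + 1/(-4 + 2*(-5)²) = -41/3 + 1/(-4 + 2*25) = -41/3 + 1/(-4 + 50) = -41/3 + 1/46 = -1883/138)
F - w(193) = 380748152 - 1*(-1883/138) = 380748152 + 1883/138 = 52543246859/138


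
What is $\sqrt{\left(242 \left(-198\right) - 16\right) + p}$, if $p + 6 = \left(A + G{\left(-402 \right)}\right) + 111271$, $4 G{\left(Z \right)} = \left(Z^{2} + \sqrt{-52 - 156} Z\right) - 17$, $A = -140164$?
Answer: $\frac{\sqrt{-145737 - 1608 i \sqrt{13}}}{2} \approx 3.796 - 190.92 i$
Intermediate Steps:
$G{\left(Z \right)} = - \frac{17}{4} + \frac{Z^{2}}{4} + i Z \sqrt{13}$ ($G{\left(Z \right)} = \frac{\left(Z^{2} + \sqrt{-52 - 156} Z\right) - 17}{4} = \frac{\left(Z^{2} + \sqrt{-208} Z\right) - 17}{4} = \frac{\left(Z^{2} + 4 i \sqrt{13} Z\right) - 17}{4} = \frac{\left(Z^{2} + 4 i Z \sqrt{13}\right) - 17}{4} = \frac{-17 + Z^{2} + 4 i Z \sqrt{13}}{4} = - \frac{17}{4} + \frac{Z^{2}}{4} + i Z \sqrt{13}$)
$p = \frac{45991}{4} - 402 i \sqrt{13}$ ($p = -6 + \left(\left(-140164 + \left(- \frac{17}{4} + \frac{\left(-402\right)^{2}}{4} + i \left(-402\right) \sqrt{13}\right)\right) + 111271\right) = -6 + \left(\left(-140164 - \left(- \frac{161587}{4} + 402 i \sqrt{13}\right)\right) + 111271\right) = -6 + \left(\left(-140164 + \left(\frac{161587}{4} - 402 i \sqrt{13}\right)\right) + 111271\right) = -6 + \left(\left(- \frac{399069}{4} - 402 i \sqrt{13}\right) + 111271\right) = -6 + \left(\frac{46015}{4} - 402 i \sqrt{13}\right) = \frac{45991}{4} - 402 i \sqrt{13} \approx 11498.0 - 1449.4 i$)
$\sqrt{\left(242 \left(-198\right) - 16\right) + p} = \sqrt{\left(242 \left(-198\right) - 16\right) + \left(\frac{45991}{4} - 402 i \sqrt{13}\right)} = \sqrt{\left(-47916 - 16\right) + \left(\frac{45991}{4} - 402 i \sqrt{13}\right)} = \sqrt{-47932 + \left(\frac{45991}{4} - 402 i \sqrt{13}\right)} = \sqrt{- \frac{145737}{4} - 402 i \sqrt{13}}$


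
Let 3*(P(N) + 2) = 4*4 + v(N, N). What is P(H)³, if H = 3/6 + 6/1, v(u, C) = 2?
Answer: 64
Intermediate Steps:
H = 13/2 (H = 3*(⅙) + 6*1 = ½ + 6 = 13/2 ≈ 6.5000)
P(N) = 4 (P(N) = -2 + (4*4 + 2)/3 = -2 + (16 + 2)/3 = -2 + (⅓)*18 = -2 + 6 = 4)
P(H)³ = 4³ = 64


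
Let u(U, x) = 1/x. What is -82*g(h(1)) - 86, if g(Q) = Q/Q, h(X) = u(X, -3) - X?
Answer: -168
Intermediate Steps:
h(X) = -⅓ - X (h(X) = 1/(-3) - X = -⅓ - X)
g(Q) = 1
-82*g(h(1)) - 86 = -82*1 - 86 = -82 - 86 = -168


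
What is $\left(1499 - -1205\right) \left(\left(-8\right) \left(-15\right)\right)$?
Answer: $324480$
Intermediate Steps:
$\left(1499 - -1205\right) \left(\left(-8\right) \left(-15\right)\right) = \left(1499 + 1205\right) 120 = 2704 \cdot 120 = 324480$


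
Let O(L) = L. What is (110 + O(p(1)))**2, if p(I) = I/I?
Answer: 12321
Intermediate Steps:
p(I) = 1
(110 + O(p(1)))**2 = (110 + 1)**2 = 111**2 = 12321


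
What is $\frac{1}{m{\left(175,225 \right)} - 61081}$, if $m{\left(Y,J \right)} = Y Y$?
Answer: $- \frac{1}{30456} \approx -3.2834 \cdot 10^{-5}$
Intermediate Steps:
$m{\left(Y,J \right)} = Y^{2}$
$\frac{1}{m{\left(175,225 \right)} - 61081} = \frac{1}{175^{2} - 61081} = \frac{1}{30625 - 61081} = \frac{1}{-30456} = - \frac{1}{30456}$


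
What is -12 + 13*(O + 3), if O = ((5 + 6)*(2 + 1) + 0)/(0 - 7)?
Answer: -240/7 ≈ -34.286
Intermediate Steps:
O = -33/7 (O = (11*3 + 0)/(-7) = (33 + 0)*(-1/7) = 33*(-1/7) = -33/7 ≈ -4.7143)
-12 + 13*(O + 3) = -12 + 13*(-33/7 + 3) = -12 + 13*(-12/7) = -12 - 156/7 = -240/7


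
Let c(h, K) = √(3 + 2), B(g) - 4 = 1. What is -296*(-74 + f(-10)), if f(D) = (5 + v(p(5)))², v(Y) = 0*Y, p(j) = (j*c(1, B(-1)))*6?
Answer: 14504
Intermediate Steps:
B(g) = 5 (B(g) = 4 + 1 = 5)
c(h, K) = √5
p(j) = 6*j*√5 (p(j) = (j*√5)*6 = 6*j*√5)
v(Y) = 0
f(D) = 25 (f(D) = (5 + 0)² = 5² = 25)
-296*(-74 + f(-10)) = -296*(-74 + 25) = -296*(-49) = 14504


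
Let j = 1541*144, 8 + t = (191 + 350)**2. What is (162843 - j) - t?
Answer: -351734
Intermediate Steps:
t = 292673 (t = -8 + (191 + 350)**2 = -8 + 541**2 = -8 + 292681 = 292673)
j = 221904
(162843 - j) - t = (162843 - 1*221904) - 1*292673 = (162843 - 221904) - 292673 = -59061 - 292673 = -351734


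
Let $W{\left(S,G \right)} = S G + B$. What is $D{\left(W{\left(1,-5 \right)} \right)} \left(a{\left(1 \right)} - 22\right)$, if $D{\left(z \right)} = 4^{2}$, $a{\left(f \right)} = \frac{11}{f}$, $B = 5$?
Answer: $-176$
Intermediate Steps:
$W{\left(S,G \right)} = 5 + G S$ ($W{\left(S,G \right)} = S G + 5 = G S + 5 = 5 + G S$)
$D{\left(z \right)} = 16$
$D{\left(W{\left(1,-5 \right)} \right)} \left(a{\left(1 \right)} - 22\right) = 16 \left(\frac{11}{1} - 22\right) = 16 \left(11 \cdot 1 - 22\right) = 16 \left(11 - 22\right) = 16 \left(-11\right) = -176$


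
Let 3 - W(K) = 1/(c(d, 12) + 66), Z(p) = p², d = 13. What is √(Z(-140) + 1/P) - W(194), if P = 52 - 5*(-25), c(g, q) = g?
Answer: -236/79 + √614048577/177 ≈ 137.01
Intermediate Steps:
P = 177 (P = 52 + 125 = 177)
W(K) = 236/79 (W(K) = 3 - 1/(13 + 66) = 3 - 1/79 = 236/79)
√(Z(-140) + 1/P) - W(194) = √((-140)² + 1/177) - 1*236/79 = √(19600 + 1/177) - 236/79 = √(3469201/177) - 236/79 = √614048577/177 - 236/79 = -236/79 + √614048577/177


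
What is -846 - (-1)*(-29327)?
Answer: -30173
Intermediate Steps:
-846 - (-1)*(-29327) = -846 - 1*29327 = -846 - 29327 = -30173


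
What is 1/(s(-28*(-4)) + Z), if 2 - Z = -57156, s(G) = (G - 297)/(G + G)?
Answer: 224/12803207 ≈ 1.7496e-5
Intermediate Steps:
s(G) = (-297 + G)/(2*G) (s(G) = (-297 + G)/((2*G)) = (-297 + G)*(1/(2*G)) = (-297 + G)/(2*G))
Z = 57158 (Z = 2 - 1*(-57156) = 2 + 57156 = 57158)
1/(s(-28*(-4)) + Z) = 1/((-297 - 28*(-4))/(2*((-28*(-4)))) + 57158) = 1/((½)*(-297 + 112)/112 + 57158) = 1/((½)*(1/112)*(-185) + 57158) = 1/(-185/224 + 57158) = 1/(12803207/224) = 224/12803207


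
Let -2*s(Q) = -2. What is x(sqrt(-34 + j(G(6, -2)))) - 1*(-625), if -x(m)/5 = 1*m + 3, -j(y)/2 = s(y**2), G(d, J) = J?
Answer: 610 - 30*I ≈ 610.0 - 30.0*I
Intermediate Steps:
s(Q) = 1 (s(Q) = -1/2*(-2) = 1)
j(y) = -2 (j(y) = -2*1 = -2)
x(m) = -15 - 5*m (x(m) = -5*(1*m + 3) = -5*(m + 3) = -5*(3 + m) = -15 - 5*m)
x(sqrt(-34 + j(G(6, -2)))) - 1*(-625) = (-15 - 5*sqrt(-34 - 2)) - 1*(-625) = (-15 - 30*I) + 625 = 610 - 30*I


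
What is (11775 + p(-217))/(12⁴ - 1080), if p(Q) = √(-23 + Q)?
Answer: 3925/6552 + I*√15/4914 ≈ 0.59905 + 0.00078815*I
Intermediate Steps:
(11775 + p(-217))/(12⁴ - 1080) = (11775 + √(-23 - 217))/(12⁴ - 1080) = (11775 + √(-240))/(20736 - 1080) = (11775 + 4*I*√15)/19656 = (11775 + 4*I*√15)*(1/19656) = 3925/6552 + I*√15/4914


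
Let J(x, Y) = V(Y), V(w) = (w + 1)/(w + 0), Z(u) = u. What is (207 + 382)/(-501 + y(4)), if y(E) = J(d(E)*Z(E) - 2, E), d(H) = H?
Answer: -2356/1999 ≈ -1.1786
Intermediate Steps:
V(w) = (1 + w)/w
J(x, Y) = (1 + Y)/Y
y(E) = (1 + E)/E
(207 + 382)/(-501 + y(4)) = (207 + 382)/(-501 + (1 + 4)/4) = 589/(-501 + (¼)*5) = 589/(-501 + 5/4) = 589/(-1999/4) = 589*(-4/1999) = -2356/1999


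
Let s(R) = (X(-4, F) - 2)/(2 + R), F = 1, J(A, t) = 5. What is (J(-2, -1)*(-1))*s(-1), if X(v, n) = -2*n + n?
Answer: 15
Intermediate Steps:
X(v, n) = -n
s(R) = -3/(2 + R) (s(R) = (-1*1 - 2)/(2 + R) = (-1 - 2)/(2 + R) = -3/(2 + R))
(J(-2, -1)*(-1))*s(-1) = (5*(-1))*(-3/(2 - 1)) = -(-15)/1 = -(-15) = -5*(-3) = 15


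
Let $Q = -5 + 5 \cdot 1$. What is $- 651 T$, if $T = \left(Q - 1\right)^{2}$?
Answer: $-651$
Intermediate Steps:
$Q = 0$ ($Q = -5 + 5 = 0$)
$T = 1$ ($T = \left(0 - 1\right)^{2} = \left(-1\right)^{2} = 1$)
$- 651 T = \left(-651\right) 1 = -651$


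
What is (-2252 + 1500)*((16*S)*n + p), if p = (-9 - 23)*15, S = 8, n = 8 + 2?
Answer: -601600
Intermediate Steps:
n = 10
p = -480 (p = -32*15 = -480)
(-2252 + 1500)*((16*S)*n + p) = (-2252 + 1500)*((16*8)*10 - 480) = -752*(128*10 - 480) = -752*(1280 - 480) = -752*800 = -601600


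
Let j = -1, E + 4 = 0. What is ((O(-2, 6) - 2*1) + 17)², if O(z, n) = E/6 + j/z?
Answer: 7921/36 ≈ 220.03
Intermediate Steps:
E = -4 (E = -4 + 0 = -4)
O(z, n) = -⅔ - 1/z (O(z, n) = -4/6 - 1/z = -4*⅙ - 1/z = -⅔ - 1/z)
((O(-2, 6) - 2*1) + 17)² = (((-⅔ - 1/(-2)) - 2*1) + 17)² = (((-⅔ - 1*(-½)) - 2) + 17)² = (((-⅔ + ½) - 2) + 17)² = ((-⅙ - 2) + 17)² = (-13/6 + 17)² = (89/6)² = 7921/36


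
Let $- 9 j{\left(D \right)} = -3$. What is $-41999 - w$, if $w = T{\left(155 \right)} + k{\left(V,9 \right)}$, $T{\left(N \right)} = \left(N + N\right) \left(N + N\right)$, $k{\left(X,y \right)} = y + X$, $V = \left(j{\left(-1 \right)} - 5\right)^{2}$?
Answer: $- \frac{1243168}{9} \approx -1.3813 \cdot 10^{5}$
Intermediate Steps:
$j{\left(D \right)} = \frac{1}{3}$ ($j{\left(D \right)} = \left(- \frac{1}{9}\right) \left(-3\right) = \frac{1}{3}$)
$V = \frac{196}{9}$ ($V = \left(\frac{1}{3} - 5\right)^{2} = \left(- \frac{14}{3}\right)^{2} = \frac{196}{9} \approx 21.778$)
$k{\left(X,y \right)} = X + y$
$T{\left(N \right)} = 4 N^{2}$ ($T{\left(N \right)} = 2 N 2 N = 4 N^{2}$)
$w = \frac{865177}{9}$ ($w = 4 \cdot 155^{2} + \left(\frac{196}{9} + 9\right) = 4 \cdot 24025 + \frac{277}{9} = 96100 + \frac{277}{9} = \frac{865177}{9} \approx 96131.0$)
$-41999 - w = -41999 - \frac{865177}{9} = - \frac{1243168}{9}$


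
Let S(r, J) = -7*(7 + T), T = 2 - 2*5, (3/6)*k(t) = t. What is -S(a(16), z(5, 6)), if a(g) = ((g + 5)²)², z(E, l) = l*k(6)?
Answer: -7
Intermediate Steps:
k(t) = 2*t
z(E, l) = 12*l (z(E, l) = l*(2*6) = l*12 = 12*l)
a(g) = (5 + g)⁴ (a(g) = ((5 + g)²)² = (5 + g)⁴)
T = -8 (T = 2 - 10 = -8)
S(r, J) = 7 (S(r, J) = -7*(7 - 8) = -7*(-1) = 7)
-S(a(16), z(5, 6)) = -1*7 = -7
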